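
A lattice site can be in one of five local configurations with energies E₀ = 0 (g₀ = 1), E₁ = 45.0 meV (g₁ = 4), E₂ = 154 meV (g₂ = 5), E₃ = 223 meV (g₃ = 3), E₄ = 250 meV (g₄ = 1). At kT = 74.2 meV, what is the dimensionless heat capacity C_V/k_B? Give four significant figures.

0.6745

Eᵢ/kT = 0, 0.606469, 2.07547, 3.00539, 3.36927.
Z = Σ gᵢe^(−Eᵢ/kT) = 1·e^(−0) + 4·e^(−0.606469) + 5·e^(−2.07547) + 3·e^(−3.00539) + 1·e^(−3.36927) = 1.00000 + 2.18109 + 0.627487 + 0.148558 + 0.0344148 = 3.99155.
⟨E⟩ = 59.2537 meV, ⟨E²⟩ = 7224.45 meV².
C_V/k_B = (⟨E²⟩ − ⟨E⟩²)/(kT)² = (7224.45 − 3511.00)/5505.64 = 0.6745.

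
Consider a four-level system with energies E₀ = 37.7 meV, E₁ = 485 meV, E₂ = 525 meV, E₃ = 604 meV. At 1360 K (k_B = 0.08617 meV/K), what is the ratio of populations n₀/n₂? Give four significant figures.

63.95

k_BT = 0.08617 × 1360 K = 117.191 meV.
n₀/n₂ = exp[−(E₀−E₂)/kT] = exp(−(-487.3 meV)/(117.191 meV)) = exp(4.15817) = 63.95.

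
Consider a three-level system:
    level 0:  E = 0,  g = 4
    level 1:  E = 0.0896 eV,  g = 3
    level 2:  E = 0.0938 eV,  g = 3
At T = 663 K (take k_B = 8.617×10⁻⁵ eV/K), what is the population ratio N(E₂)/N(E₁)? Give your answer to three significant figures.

k_BT = 8.617×10⁻⁵ × 663 K = 0.057131 eV.
n₂/n₁ = (g₂/g₁) exp[−(E₂−E₁)/kT] = (3/3) × exp(−(0.0042 eV)/(0.057131 eV)) = (3/3) × exp(-0.073515) = 0.929.

0.929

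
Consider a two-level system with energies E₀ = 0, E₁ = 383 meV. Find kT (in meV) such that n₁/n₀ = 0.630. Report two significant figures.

830 meV

n₁/n₀ = exp[−(E₁−E₀)/kT] = 0.630.
⇒ (E₁−E₀)/kT = ln(1/0.630) = ln(1.587) = 0.4618.
kT = 383 meV / 0.4618 = 830 meV.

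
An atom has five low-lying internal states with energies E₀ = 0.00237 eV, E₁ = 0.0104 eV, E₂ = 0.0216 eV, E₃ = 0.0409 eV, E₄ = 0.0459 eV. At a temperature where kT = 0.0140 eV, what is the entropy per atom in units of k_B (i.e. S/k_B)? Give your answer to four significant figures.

Eᵢ/kT = 0.169286, 0.742857, 1.54286, 2.92143, 3.27857.
Z = Σ e^(−Eᵢ/kT) = e^(−0.169286) + e^(−0.742857) + e^(−1.54286) + e^(−2.92143) + e^(−3.27857) = 0.844267 + 0.475753 + 0.213769 + 0.0538566 + 0.0376821 = 1.62533.
⟨E⟩ = Σ EᵢPᵢ = 0.00953560 eV.
S/k_B = ln Z + ⟨E⟩/kT = ln(1.62533) + 0.00953560/0.0140 = 0.485711 + 0.681114 = 1.167.

1.167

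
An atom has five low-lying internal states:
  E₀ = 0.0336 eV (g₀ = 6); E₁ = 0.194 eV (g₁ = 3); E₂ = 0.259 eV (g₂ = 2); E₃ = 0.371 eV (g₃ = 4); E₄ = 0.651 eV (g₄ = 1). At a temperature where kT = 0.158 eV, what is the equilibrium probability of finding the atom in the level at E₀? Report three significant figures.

0.744

Eᵢ/kT = 0.21266, 1.2278, 1.6392, 2.3481, 4.1203.
Z = Σ gᵢe^(−Eᵢ/kT) = 6·e^(−0.21266) + 3·e^(−1.2278) + 2·e^(−1.6392) + 4·e^(−2.3481) + 1·e^(−4.1203) = 4.8506 + 0.87881 + 0.38827 + 0.38220 + 0.016240 = 6.5161.
P₀ = g₀ e^(−E₀/kT) / Z = 4.8506/6.5161 = 0.744.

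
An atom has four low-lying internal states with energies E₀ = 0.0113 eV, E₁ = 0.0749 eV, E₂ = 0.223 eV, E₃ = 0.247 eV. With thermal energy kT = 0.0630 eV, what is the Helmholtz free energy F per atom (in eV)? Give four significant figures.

Eᵢ/kT = 0.179365, 1.18889, 3.53968, 3.92063.
Z = Σ e^(−Eᵢ/kT) = e^(−0.179365) + e^(−1.18889) + e^(−3.53968) + e^(−3.92063) = 0.835801 + 0.304559 + 0.0290226 + 0.0198286 = 1.18921.
F = −kT ln Z = −0.0630 × ln(1.18921) = −0.0630 × 0.173289 = -0.01092 eV.

-0.01092 eV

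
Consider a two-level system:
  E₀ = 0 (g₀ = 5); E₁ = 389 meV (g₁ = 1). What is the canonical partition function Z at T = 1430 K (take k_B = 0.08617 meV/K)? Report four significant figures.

Z = 5.043

k_BT = 0.08617 × 1430 K = 123.223 meV.
Eᵢ/kT = 0, 3.15688.
Z = Σ gᵢe^(−Eᵢ/kT) = 5·e^(−0) + 1·e^(−3.15688) = 5.00000 + 0.0425583 = 5.04256.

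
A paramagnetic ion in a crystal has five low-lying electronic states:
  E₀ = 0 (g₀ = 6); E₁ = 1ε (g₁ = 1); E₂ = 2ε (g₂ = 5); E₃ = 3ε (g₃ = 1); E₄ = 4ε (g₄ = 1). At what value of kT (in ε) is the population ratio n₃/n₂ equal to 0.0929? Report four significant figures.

n₃/n₂ = (g₃/g₂) exp[−(E₃−E₂)/kT] = 0.0929.
⇒ (E₃−E₂)/kT = ln((1/5)/0.0929) = ln(2.15285) = 0.766793.
kT = 1ε / 0.766793 = 1.304 ε.

1.304 ε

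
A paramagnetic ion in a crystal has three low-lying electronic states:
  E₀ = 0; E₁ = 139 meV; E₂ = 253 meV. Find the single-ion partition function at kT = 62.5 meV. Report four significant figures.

Z = 1.126

Eᵢ/kT = 0, 2.22400, 4.04800.
Z = Σ e^(−Eᵢ/kT) = e^(−0) + e^(−2.22400) + e^(−4.04800) = 1.00000 + 0.108176 + 0.0174573 = 1.12563.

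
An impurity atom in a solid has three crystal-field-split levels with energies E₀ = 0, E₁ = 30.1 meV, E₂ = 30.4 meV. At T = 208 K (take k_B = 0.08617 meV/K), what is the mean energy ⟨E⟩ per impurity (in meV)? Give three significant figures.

k_BT = 0.08617 × 208 K = 17.923 meV.
Eᵢ/kT = 0, 1.6794, 1.6961.
Z = Σ e^(−Eᵢ/kT) = e^(−0) + e^(−1.6794) + e^(−1.6961) = 1.0000 + 0.18649 + 0.18340 = 1.3699.
⟨E⟩ = Σ Eᵢ e^(−Eᵢ/kT) / Z = (0·1.0000 + 30.1·0.18649 + 30.4·0.18340) / 1.3699 = 8.17 meV.

8.17 meV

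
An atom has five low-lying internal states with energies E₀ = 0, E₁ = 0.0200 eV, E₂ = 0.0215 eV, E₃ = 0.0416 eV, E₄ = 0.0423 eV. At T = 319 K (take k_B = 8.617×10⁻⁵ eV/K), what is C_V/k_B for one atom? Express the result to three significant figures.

0.318

k_BT = 8.617×10⁻⁵ × 319 K = 0.027488 eV.
Eᵢ/kT = 0, 0.72759, 0.78216, 1.5134, 1.5389.
Z = Σ e^(−Eᵢ/kT) = e^(−0) + e^(−0.72759) + e^(−0.78216) + e^(−1.5134) + e^(−1.5389) = 1.0000 + 0.48307 + 0.45742 + 0.22016 + 0.21462 = 2.3753.
⟨E⟩ = 0.015886 eV, ⟨E²⟩ = 0.00049244 eV².
C_V/k_B = (⟨E²⟩ − ⟨E⟩²)/(kT)² = (0.00049244 − 0.00025236)/0.00075559 = 0.318.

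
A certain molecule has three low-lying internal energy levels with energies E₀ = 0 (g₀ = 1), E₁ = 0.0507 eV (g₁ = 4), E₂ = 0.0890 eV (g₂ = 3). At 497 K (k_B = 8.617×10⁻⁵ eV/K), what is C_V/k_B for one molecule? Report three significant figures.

0.548

k_BT = 8.617×10⁻⁵ × 497 K = 0.042826 eV.
Eᵢ/kT = 0, 1.1839, 2.0782.
Z = Σ gᵢe^(−Eᵢ/kT) = 1·e^(−0) + 4·e^(−1.1839) + 3·e^(−2.0782) = 1.0000 + 1.2243 + 0.37547 = 2.5998.
⟨E⟩ = 0.036729 eV, ⟨E²⟩ = 0.0023545 eV².
C_V/k_B = (⟨E²⟩ − ⟨E⟩²)/(kT)² = (0.0023545 − 0.0013490)/0.0018341 = 0.548.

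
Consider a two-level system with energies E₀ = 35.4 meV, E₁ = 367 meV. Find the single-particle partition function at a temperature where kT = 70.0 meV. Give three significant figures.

Eᵢ/kT = 0.50571, 5.2429.
Z = Σ e^(−Eᵢ/kT) = e^(−0.50571) + e^(−5.2429) = 0.60308 + 0.0052849 = 0.60836.

Z = 0.608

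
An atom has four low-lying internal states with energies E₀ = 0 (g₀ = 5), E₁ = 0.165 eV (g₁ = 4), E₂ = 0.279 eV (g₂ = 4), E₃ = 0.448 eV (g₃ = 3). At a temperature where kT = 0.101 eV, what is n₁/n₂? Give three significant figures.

n₁/n₂ = (g₁/g₂) exp[−(E₁−E₂)/kT] = (4/4) × exp(−(-0.114 eV)/(0.101 eV)) = (4/4) × exp(1.1287) = 3.09.

3.09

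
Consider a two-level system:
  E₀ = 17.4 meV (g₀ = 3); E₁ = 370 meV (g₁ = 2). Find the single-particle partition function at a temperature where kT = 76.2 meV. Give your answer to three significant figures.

Eᵢ/kT = 0.22835, 4.8556.
Z = Σ gᵢe^(−Eᵢ/kT) = 3·e^(−0.22835) + 2·e^(−4.8556) = 2.3875 + 0.015569 = 2.4031.

Z = 2.40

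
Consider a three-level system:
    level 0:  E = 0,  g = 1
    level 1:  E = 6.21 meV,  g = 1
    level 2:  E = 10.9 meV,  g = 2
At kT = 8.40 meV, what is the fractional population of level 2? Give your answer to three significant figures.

Eᵢ/kT = 0, 0.73929, 1.2976.
Z = Σ gᵢe^(−Eᵢ/kT) = 1·e^(−0) + 1·e^(−0.73929) + 2·e^(−1.2976) = 1.0000 + 0.47745 + 0.54637 = 2.0238.
P₂ = g₂ e^(−E₂/kT) / Z = 0.54637/2.0238 = 0.270.

0.270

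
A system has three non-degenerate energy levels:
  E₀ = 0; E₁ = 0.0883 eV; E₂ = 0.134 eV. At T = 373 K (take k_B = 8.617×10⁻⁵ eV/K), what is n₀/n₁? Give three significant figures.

15.6

k_BT = 8.617×10⁻⁵ × 373 K = 0.032141 eV.
n₀/n₁ = exp[−(E₀−E₁)/kT] = exp(−(-0.0883 eV)/(0.032141 eV)) = exp(2.7473) = 15.6.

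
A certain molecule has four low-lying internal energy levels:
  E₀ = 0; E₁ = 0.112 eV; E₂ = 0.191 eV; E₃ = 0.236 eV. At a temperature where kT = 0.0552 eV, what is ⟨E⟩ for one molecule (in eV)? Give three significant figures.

0.0204 eV

Eᵢ/kT = 0, 2.0290, 3.4601, 4.2754.
Z = Σ e^(−Eᵢ/kT) = e^(−0) + e^(−2.0290) + e^(−3.4601) + e^(−4.2754) = 1.0000 + 0.13147 + 0.031427 + 0.013906 = 1.1768.
⟨E⟩ = Σ Eᵢ e^(−Eᵢ/kT) / Z = (0·1.0000 + 0.112·0.13147 + 0.191·0.031427 + 0.236·0.013906) / 1.1768 = 0.0204 eV.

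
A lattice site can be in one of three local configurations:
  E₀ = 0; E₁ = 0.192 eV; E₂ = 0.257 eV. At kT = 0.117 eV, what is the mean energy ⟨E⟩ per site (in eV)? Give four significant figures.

Eᵢ/kT = 0, 1.64103, 2.19658.
Z = Σ e^(−Eᵢ/kT) = e^(−0) + e^(−1.64103) + e^(−2.19658) = 1.00000 + 0.193780 + 0.111183 = 1.30496.
⟨E⟩ = Σ Eᵢ e^(−Eᵢ/kT) / Z = (0·1.00000 + 0.192·0.193780 + 0.257·0.111183) / 1.30496 = 0.05041 eV.

0.05041 eV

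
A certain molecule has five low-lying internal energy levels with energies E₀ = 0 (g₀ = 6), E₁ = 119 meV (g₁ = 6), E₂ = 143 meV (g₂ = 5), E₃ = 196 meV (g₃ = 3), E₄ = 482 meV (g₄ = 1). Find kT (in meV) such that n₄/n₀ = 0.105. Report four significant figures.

1043 meV

n₄/n₀ = (g₄/g₀) exp[−(E₄−E₀)/kT] = 0.105.
⇒ (E₄−E₀)/kT = ln((1/6)/0.105) = ln(1.58730) = 0.462034.
kT = 482 meV / 0.462034 = 1043 meV.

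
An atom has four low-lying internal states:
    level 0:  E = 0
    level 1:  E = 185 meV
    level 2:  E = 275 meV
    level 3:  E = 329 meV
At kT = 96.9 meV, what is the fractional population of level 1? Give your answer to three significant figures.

Eᵢ/kT = 0, 1.9092, 2.8380, 3.3953.
Z = Σ e^(−Eᵢ/kT) = e^(−0) + e^(−1.9092) + e^(−2.8380) + e^(−3.3953) = 1.0000 + 0.14820 + 0.058543 + 0.033530 = 1.2403.
P₁ = e^(−E₁/kT) / Z = 0.14820/1.2403 = 0.119.

0.119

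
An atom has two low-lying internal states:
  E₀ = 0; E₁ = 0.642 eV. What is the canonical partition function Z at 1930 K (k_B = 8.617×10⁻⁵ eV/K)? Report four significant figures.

Z = 1.021

k_BT = 8.617×10⁻⁵ × 1930 K = 0.166308 eV.
Eᵢ/kT = 0, 3.86031.
Z = Σ e^(−Eᵢ/kT) = e^(−0) + e^(−3.86031) = 1.00000 + 0.0210615 = 1.02106.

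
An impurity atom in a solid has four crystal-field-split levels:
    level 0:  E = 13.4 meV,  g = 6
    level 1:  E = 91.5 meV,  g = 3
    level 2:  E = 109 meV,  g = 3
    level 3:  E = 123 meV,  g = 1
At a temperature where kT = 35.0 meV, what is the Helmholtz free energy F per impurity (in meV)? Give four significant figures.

Eᵢ/kT = 0.382857, 2.61429, 3.11429, 3.51429.
Z = Σ gᵢe^(−Eᵢ/kT) = 6·e^(−0.382857) + 3·e^(−2.61429) + 3·e^(−3.11429) + 1·e^(−3.51429) = 4.09146 + 0.219659 + 0.133230 + 0.0297689 = 4.47412.
F = −kT ln Z = −35.0 × ln(4.47412) = −35.0 × 1.49831 = -52.44 meV.

-52.44 meV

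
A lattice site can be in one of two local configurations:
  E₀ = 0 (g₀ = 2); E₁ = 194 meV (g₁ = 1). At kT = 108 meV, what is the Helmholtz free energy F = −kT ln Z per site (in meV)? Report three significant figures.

-83.5 meV

Eᵢ/kT = 0, 1.7963.
Z = Σ gᵢe^(−Eᵢ/kT) = 2·e^(−0) + 1·e^(−1.7963) = 2.0000 + 0.16591 = 2.1659.
F = −kT ln Z = −108 × ln(2.1659) = −108 × 0.77284 = -83.5 meV.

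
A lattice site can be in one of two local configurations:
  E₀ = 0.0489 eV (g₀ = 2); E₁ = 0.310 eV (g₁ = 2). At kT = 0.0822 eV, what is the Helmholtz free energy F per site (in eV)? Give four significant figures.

Eᵢ/kT = 0.594891, 3.77129.
Z = Σ gᵢe^(−Eᵢ/kT) = 2·e^(−0.594891) + 2·e^(−3.77129) = 1.10325 + 0.0460447 = 1.14929.
F = −kT ln Z = −0.0822 × ln(1.14929) = −0.0822 × 0.139144 = -0.01144 eV.

-0.01144 eV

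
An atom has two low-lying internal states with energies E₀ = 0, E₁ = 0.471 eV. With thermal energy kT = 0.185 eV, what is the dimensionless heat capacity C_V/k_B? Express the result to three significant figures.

0.437

Eᵢ/kT = 0, 2.5459.
Z = Σ e^(−Eᵢ/kT) = e^(−0) + e^(−2.5459) = 1.0000 + 0.078402 = 1.0784.
⟨E⟩ = 0.034243 eV, ⟨E²⟩ = 0.016128 eV².
C_V/k_B = (⟨E²⟩ − ⟨E⟩²)/(kT)² = (0.016128 − 0.0011726)/0.034225 = 0.437.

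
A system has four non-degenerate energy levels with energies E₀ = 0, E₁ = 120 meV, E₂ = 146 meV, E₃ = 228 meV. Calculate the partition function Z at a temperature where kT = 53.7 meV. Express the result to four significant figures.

Z = 1.187

Eᵢ/kT = 0, 2.23464, 2.71881, 4.24581.
Z = Σ e^(−Eᵢ/kT) = e^(−0) + e^(−2.23464) + e^(−2.71881) + e^(−4.24581) = 1.00000 + 0.107031 + 0.0659532 + 0.0143241 = 1.18731.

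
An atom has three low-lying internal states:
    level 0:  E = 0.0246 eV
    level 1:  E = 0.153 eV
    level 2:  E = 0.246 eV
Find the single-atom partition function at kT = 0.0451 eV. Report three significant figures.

Z = 0.617

Eᵢ/kT = 0.54545, 3.3925, 5.4545.
Z = Σ e^(−Eᵢ/kT) = e^(−0.54545) + e^(−3.3925) + e^(−5.4545) = 0.57958 + 0.033625 + 0.0042770 = 0.61748.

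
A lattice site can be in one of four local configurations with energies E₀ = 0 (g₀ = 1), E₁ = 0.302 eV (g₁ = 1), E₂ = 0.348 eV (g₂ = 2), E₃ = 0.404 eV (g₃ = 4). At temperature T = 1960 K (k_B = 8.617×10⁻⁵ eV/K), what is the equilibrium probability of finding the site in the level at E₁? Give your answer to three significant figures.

k_BT = 8.617×10⁻⁵ × 1960 K = 0.16889 eV.
Eᵢ/kT = 0, 1.7881, 2.0605, 2.3921.
Z = Σ gᵢe^(−Eᵢ/kT) = 1·e^(−0) + 1·e^(−1.7881) + 2·e^(−2.0605) + 4·e^(−2.3921) = 1.0000 + 0.16728 + 0.25478 + 0.36575 = 1.7878.
P₁ = g₁ e^(−E₁/kT) / Z = 0.16728/1.7878 = 0.0936.

0.0936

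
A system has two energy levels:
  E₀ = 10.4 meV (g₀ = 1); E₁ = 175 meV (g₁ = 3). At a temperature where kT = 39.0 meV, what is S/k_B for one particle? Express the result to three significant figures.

0.221

Eᵢ/kT = 0.26667, 4.4872.
Z = Σ gᵢe^(−Eᵢ/kT) = 1·e^(−0.26667) + 3·e^(−4.4872) = 0.76593 + 0.033756 = 0.79969.
⟨E⟩ = Σ EᵢPᵢ = 17.348 meV.
S/k_B = ln Z + ⟨E⟩/kT = ln(0.79969) + 17.348/39.0 = -0.22353 + 0.44482 = 0.221.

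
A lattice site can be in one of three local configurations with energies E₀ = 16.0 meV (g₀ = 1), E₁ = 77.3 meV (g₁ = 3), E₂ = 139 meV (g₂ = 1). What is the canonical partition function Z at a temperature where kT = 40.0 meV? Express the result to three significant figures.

Z = 1.14

Eᵢ/kT = 0.40000, 1.9325, 3.4750.
Z = Σ gᵢe^(−Eᵢ/kT) = 1·e^(−0.40000) + 3·e^(−1.9325) + 1·e^(−3.4750) = 0.67032 + 0.43436 + 0.030962 = 1.1356.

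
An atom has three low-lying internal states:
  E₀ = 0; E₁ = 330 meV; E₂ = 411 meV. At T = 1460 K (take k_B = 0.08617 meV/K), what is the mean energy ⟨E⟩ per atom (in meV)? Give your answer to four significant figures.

35.67 meV

k_BT = 0.08617 × 1460 K = 125.808 meV.
Eᵢ/kT = 0, 2.62304, 3.26688.
Z = Σ e^(−Eᵢ/kT) = e^(−0) + e^(−2.62304) + e^(−3.26688) = 1.00000 + 0.0725819 + 0.0381252 = 1.11071.
⟨E⟩ = Σ Eᵢ e^(−Eᵢ/kT) / Z = (0·1.00000 + 330·0.0725819 + 411·0.0381252) / 1.11071 = 35.67 meV.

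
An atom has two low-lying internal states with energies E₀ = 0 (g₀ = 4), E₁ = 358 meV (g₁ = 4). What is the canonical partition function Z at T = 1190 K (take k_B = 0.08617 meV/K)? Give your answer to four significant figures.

k_BT = 0.08617 × 1190 K = 102.542 meV.
Eᵢ/kT = 0, 3.49125.
Z = Σ gᵢe^(−Eᵢ/kT) = 4·e^(−0) + 4·e^(−3.49125) = 4.00000 + 0.121851 = 4.12185.

Z = 4.122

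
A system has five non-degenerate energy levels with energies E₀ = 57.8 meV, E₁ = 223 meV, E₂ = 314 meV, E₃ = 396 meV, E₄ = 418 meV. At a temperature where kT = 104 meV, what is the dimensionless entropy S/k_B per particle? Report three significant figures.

Eᵢ/kT = 0.55577, 2.1442, 3.0192, 3.8077, 4.0192.
Z = Σ e^(−Eᵢ/kT) = e^(−0.55577) + e^(−2.1442) + e^(−3.0192) + e^(−3.8077) + e^(−4.0192) = 0.57363 + 0.11716 + 0.048840 + 0.022199 + 0.017967 = 0.77980.
⟨E⟩ = Σ EᵢPᵢ = 116.59 meV.
S/k_B = ln Z + ⟨E⟩/kT = ln(0.77980) + 116.59/104 = -0.24872 + 1.1211 = 0.872.

0.872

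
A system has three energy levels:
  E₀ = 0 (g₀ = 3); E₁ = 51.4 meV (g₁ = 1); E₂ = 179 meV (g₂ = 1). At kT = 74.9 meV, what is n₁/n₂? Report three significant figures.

5.49

n₁/n₂ = (g₁/g₂) exp[−(E₁−E₂)/kT] = (1/1) × exp(−(-127.6 meV)/(74.9 meV)) = (1/1) × exp(1.7036) = 5.49.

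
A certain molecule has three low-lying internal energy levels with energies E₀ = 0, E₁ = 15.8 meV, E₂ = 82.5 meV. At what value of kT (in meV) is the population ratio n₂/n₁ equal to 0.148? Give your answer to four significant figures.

34.91 meV

n₂/n₁ = exp[−(E₂−E₁)/kT] = 0.148.
⇒ (E₂−E₁)/kT = ln(1/0.148) = ln(6.75676) = 1.91054.
kT = 66.7 meV / 1.91054 = 34.91 meV.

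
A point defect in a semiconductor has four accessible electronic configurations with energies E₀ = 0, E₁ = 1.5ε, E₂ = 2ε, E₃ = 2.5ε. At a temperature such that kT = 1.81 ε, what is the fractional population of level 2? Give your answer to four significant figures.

0.1640

Eᵢ/kT = 0, 0.828729, 1.10497, 1.38122.
Z = Σ e^(−Eᵢ/kT) = e^(−0) + e^(−0.828729) + e^(−1.10497) + e^(−1.38122) = 1.00000 + 0.436604 + 0.331221 + 0.251272 = 2.01910.
P₂ = e^(−E₂/kT) / Z = 0.331221/2.01910 = 0.1640.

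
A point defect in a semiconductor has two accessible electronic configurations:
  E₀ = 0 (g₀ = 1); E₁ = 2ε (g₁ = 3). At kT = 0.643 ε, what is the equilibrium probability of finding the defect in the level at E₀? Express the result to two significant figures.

0.88

Eᵢ/kT = 0, 3.110.
Z = Σ gᵢe^(−Eᵢ/kT) = 1·e^(−0) + 3·e^(−3.110) = 1.000 + 0.1338 = 1.134.
P₀ = g₀ e^(−E₀/kT) / Z = 1.000/1.134 = 0.88.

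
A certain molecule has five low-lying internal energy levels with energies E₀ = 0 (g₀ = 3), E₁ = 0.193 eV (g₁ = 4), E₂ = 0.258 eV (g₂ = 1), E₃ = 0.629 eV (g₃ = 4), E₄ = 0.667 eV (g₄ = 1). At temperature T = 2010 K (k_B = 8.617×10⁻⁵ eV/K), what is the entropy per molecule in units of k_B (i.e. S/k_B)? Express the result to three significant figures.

k_BT = 8.617×10⁻⁵ × 2010 K = 0.17320 eV.
Eᵢ/kT = 0, 1.1143, 1.4896, 3.6316, 3.8510.
Z = Σ gᵢe^(−Eᵢ/kT) = 3·e^(−0) + 4·e^(−1.1143) + 1·e^(−1.4896) + 4·e^(−3.6316) + 1·e^(−3.8510) = 3.0000 + 1.3126 + 0.22546 + 0.10590 + 0.021258 = 4.6652.
⟨E⟩ = Σ EᵢPᵢ = 0.084089 eV.
S/k_B = ln Z + ⟨E⟩/kT = ln(4.6652) + 0.084089/0.17320 = 1.5401 + 0.48550 = 2.03.

2.03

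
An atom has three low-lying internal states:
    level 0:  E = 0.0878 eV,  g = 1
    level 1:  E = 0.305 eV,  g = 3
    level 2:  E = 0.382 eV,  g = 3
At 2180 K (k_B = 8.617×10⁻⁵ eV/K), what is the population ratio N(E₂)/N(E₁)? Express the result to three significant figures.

0.664

k_BT = 8.617×10⁻⁵ × 2180 K = 0.18785 eV.
n₂/n₁ = (g₂/g₁) exp[−(E₂−E₁)/kT] = (3/3) × exp(−(0.077 eV)/(0.18785 eV)) = (3/3) × exp(-0.40990) = 0.664.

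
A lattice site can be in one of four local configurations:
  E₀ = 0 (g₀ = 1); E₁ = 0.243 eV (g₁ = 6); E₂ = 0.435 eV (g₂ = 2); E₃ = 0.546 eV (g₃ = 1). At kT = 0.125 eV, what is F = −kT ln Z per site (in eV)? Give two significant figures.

Eᵢ/kT = 0, 1.944, 3.480, 4.368.
Z = Σ gᵢe^(−Eᵢ/kT) = 1·e^(−0) + 6·e^(−1.944) + 2·e^(−3.480) + 1·e^(−4.368) = 1.000 + 0.8588 + 0.06161 + 0.01268 = 1.933.
F = −kT ln Z = −0.125 × ln(1.933) = −0.125 × 0.6591 = -0.082 eV.

-0.082 eV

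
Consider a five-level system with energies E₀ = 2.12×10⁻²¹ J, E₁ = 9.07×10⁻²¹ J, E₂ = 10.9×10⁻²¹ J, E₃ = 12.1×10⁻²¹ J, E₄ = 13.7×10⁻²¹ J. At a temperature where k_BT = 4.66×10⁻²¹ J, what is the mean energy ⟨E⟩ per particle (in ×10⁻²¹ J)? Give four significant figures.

Eᵢ/kT = 0.454936, 1.94635, 2.33906, 2.59657, 2.93991.
Z = Σ e^(−Eᵢ/kT) = e^(−0.454936) + e^(−1.94635) + e^(−2.33906) + e^(−2.59657) + e^(−2.93991) = 0.634489 + 0.142794 + 0.0964182 + 0.0745288 + 0.0528705 = 1.00110.
⟨E⟩ = Σ Eᵢ e^(−Eᵢ/kT) / Z = (2.12·0.634489 + 9.07·0.142794 + 10.9·0.0964182 + 12.1·0.0745288 + 13.7·0.0528705) / 1.00110 = 5.311 ×10⁻²¹ J.

5.311 ×10⁻²¹ J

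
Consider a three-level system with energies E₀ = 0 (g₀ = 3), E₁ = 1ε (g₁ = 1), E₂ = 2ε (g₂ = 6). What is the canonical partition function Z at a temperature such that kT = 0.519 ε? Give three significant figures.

Z = 3.27

Eᵢ/kT = 0, 1.9268, 3.8536.
Z = Σ gᵢe^(−Eᵢ/kT) = 3·e^(−0) + 1·e^(−1.9268) + 6·e^(−3.8536) = 3.0000 + 0.14561 + 0.12722 = 3.2728.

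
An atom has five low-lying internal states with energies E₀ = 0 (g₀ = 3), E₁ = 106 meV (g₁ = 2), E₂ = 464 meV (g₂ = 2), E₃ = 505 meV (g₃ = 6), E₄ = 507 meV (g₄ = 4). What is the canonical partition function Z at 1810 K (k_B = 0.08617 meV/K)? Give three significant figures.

k_BT = 0.08617 × 1810 K = 155.97 meV.
Eᵢ/kT = 0, 0.67962, 2.9749, 3.2378, 3.2506.
Z = Σ gᵢe^(−Eᵢ/kT) = 3·e^(−0) + 2·e^(−0.67962) + 2·e^(−2.9749) + 6·e^(−3.2378) + 4·e^(−3.2506) = 3.0000 + 1.0136 + 0.10211 + 0.23550 + 0.15500 = 4.5062.

Z = 4.51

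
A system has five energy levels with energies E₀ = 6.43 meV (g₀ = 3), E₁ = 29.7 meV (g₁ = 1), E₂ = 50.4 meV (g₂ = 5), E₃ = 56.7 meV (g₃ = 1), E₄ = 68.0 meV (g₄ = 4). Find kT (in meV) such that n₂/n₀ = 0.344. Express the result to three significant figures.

n₂/n₀ = (g₂/g₀) exp[−(E₂−E₀)/kT] = 0.344.
⇒ (E₂−E₀)/kT = ln((5/3)/0.344) = ln(4.8450) = 1.5779.
kT = 43.97 meV / 1.5779 = 27.9 meV.

27.9 meV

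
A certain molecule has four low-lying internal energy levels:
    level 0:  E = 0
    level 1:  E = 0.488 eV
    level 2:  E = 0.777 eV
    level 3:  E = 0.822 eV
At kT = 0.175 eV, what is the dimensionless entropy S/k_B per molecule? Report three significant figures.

Eᵢ/kT = 0, 2.7886, 4.4400, 4.6971.
Z = Σ e^(−Eᵢ/kT) = e^(−0) + e^(−2.7886) + e^(−4.4400) + e^(−4.6971) = 1.0000 + 0.061507 + 0.011796 + 0.0091217 = 1.0824.
⟨E⟩ = Σ EᵢPᵢ = 0.043125 eV.
S/k_B = ln Z + ⟨E⟩/kT = ln(1.0824) + 0.043125/0.175 = 0.079181 + 0.24643 = 0.326.

0.326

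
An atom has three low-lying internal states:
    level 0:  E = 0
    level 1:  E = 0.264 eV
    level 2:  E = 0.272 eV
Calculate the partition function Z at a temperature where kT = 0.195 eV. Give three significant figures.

Z = 1.51

Eᵢ/kT = 0, 1.3538, 1.3949.
Z = Σ e^(−Eᵢ/kT) = e^(−0) + e^(−1.3538) + e^(−1.3949) = 1.0000 + 0.25826 + 0.24786 = 1.5061.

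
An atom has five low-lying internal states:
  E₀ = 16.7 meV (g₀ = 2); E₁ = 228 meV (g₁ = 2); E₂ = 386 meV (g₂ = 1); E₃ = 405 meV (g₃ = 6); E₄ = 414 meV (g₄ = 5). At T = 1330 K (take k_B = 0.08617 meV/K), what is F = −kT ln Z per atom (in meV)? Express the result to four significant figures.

k_BT = 0.08617 × 1330 K = 114.606 meV.
Eᵢ/kT = 0.145717, 1.98942, 3.36806, 3.53385, 3.61238.
Z = Σ gᵢe^(−Eᵢ/kT) = 2·e^(−0.145717) + 2·e^(−1.98942) + 1·e^(−3.36806) + 6·e^(−3.53385) + 5·e^(−3.61238) = 1.72880 + 0.273549 + 0.0344564 + 0.175154 + 0.134938 = 2.34690.
F = −kT ln Z = −114.606 × ln(2.34690) = −114.606 × 0.853095 = -97.77 meV.

-97.77 meV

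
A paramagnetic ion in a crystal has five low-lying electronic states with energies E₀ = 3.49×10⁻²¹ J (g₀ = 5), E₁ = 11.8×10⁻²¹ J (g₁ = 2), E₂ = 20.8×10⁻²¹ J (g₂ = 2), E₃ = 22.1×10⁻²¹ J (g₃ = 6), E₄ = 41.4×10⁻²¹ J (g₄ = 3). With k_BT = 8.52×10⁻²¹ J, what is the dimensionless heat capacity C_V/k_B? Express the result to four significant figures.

0.6639

Eᵢ/kT = 0.409624, 1.38498, 2.44131, 2.59390, 4.85915.
Z = Σ gᵢe^(−Eᵢ/kT) = 5·e^(−0.409624) + 2·e^(−1.38498) + 2·e^(−2.44131) + 6·e^(−2.59390) + 3·e^(−4.85915) = 3.31950 + 0.500658 + 0.174093 + 0.448368 + 0.0232712 = 4.46589.
⟨E⟩ = 7.16236, ⟨E²⟩ = 99.4956.
C_V/k_B = (⟨E²⟩ − ⟨E⟩²)/(kT)² = (99.4956 − 51.2994)/72.5904 = 0.6639.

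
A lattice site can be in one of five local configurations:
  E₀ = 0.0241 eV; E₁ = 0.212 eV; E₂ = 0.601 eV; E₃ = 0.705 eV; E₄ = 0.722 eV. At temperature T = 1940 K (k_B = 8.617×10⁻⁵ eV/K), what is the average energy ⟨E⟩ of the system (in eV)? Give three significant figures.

k_BT = 8.617×10⁻⁵ × 1940 K = 0.16717 eV.
Eᵢ/kT = 0.14416, 1.2682, 3.5951, 4.2173, 4.3190.
Z = Σ e^(−Eᵢ/kT) = e^(−0.14416) + e^(−1.2682) + e^(−3.5951) + e^(−4.2173) + e^(−4.3190) = 0.86575 + 0.28134 + 0.027458 + 0.014738 + 0.013313 = 1.2026.
⟨E⟩ = Σ Eᵢ e^(−Eᵢ/kT) / Z = (0.0241·0.86575 + 0.212·0.28134 + 0.601·0.027458 + 0.705·0.014738 + 0.722·0.013313) / 1.2026 = 0.0973 eV.

0.0973 eV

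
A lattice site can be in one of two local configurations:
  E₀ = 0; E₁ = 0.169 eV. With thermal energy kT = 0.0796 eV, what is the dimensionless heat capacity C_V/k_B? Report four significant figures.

0.4302

Eᵢ/kT = 0, 2.12312.
Z = Σ e^(−Eᵢ/kT) = e^(−0) + e^(−2.12312) = 1.00000 + 0.119658 = 1.11966.
⟨E⟩ = 0.0180610 eV, ⟨E²⟩ = 0.00305231 eV².
C_V/k_B = (⟨E²⟩ − ⟨E⟩²)/(kT)² = (0.00305231 − 0.000326200)/0.00633616 = 0.4302.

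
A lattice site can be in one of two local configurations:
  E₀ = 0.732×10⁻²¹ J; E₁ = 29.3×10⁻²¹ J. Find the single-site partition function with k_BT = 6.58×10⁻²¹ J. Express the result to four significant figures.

Z = 0.9064

Eᵢ/kT = 0.111246, 4.45289.
Z = Σ e^(−Eᵢ/kT) = e^(−0.111246) + e^(−4.45289) = 0.894719 + 0.0116449 = 0.906364.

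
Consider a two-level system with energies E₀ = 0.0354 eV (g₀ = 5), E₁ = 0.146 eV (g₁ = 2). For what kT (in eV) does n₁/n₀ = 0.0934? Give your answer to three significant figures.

0.0760 eV

n₁/n₀ = (g₁/g₀) exp[−(E₁−E₀)/kT] = 0.0934.
⇒ (E₁−E₀)/kT = ln((2/5)/0.0934) = ln(4.2827) = 1.4546.
kT = 0.1106 eV / 1.4546 = 0.0760 eV.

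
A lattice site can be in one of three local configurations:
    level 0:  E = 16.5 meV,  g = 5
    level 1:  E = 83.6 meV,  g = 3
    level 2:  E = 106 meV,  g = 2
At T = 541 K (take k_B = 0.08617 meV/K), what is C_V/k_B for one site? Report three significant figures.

0.356

k_BT = 0.08617 × 541 K = 46.618 meV.
Eᵢ/kT = 0.35394, 1.7933, 2.2738.
Z = Σ gᵢe^(−Eᵢ/kT) = 5·e^(−0.35394) + 3·e^(−1.7933) + 2·e^(−2.2738) = 3.5096 + 0.49923 + 0.20584 = 4.2147.
⟨E⟩ = 28.819 meV, ⟨E²⟩ = 1603.3 meV².
C_V/k_B = (⟨E²⟩ − ⟨E⟩²)/(kT)² = (1603.3 − 830.53)/2173.2 = 0.356.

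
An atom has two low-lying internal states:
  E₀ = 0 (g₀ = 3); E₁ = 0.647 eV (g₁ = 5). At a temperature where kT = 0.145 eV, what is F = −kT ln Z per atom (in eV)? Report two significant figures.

-0.16 eV

Eᵢ/kT = 0, 4.462.
Z = Σ gᵢe^(−Eᵢ/kT) = 3·e^(−0) + 5·e^(−4.462) = 3.000 + 0.05770 = 3.058.
F = −kT ln Z = −0.145 × ln(3.058) = −0.145 × 1.118 = -0.16 eV.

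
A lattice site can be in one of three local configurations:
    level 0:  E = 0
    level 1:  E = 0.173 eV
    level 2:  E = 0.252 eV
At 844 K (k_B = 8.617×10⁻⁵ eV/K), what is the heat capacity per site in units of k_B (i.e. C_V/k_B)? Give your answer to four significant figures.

k_BT = 8.617×10⁻⁵ × 844 K = 0.0727275 eV.
Eᵢ/kT = 0, 2.37874, 3.46499.
Z = Σ e^(−Eᵢ/kT) = e^(−0) + e^(−2.37874) + e^(−3.46499) = 1.00000 + 0.0926673 + 0.0312733 = 1.12394.
⟨E⟩ = 0.0212754 eV, ⟨E²⟩ = 0.00423458 eV².
C_V/k_B = (⟨E²⟩ − ⟨E⟩²)/(kT)² = (0.00423458 − 0.000452643)/0.00528929 = 0.7150.

0.7150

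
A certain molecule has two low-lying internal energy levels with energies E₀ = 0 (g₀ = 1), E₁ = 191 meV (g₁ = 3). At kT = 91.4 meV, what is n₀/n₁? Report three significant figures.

n₀/n₁ = (g₀/g₁) exp[−(E₀−E₁)/kT] = (1/3) × exp(−(-191 meV)/(91.4 meV)) = (1/3) × exp(2.0897) = 2.69.

2.69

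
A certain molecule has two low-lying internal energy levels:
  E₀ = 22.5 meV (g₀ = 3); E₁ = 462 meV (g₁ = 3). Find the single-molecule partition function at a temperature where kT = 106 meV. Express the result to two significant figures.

Z = 2.5

Eᵢ/kT = 0.2123, 4.358.
Z = Σ gᵢe^(−Eᵢ/kT) = 3·e^(−0.2123) + 3·e^(−4.358) = 2.426 + 0.03841 = 2.464.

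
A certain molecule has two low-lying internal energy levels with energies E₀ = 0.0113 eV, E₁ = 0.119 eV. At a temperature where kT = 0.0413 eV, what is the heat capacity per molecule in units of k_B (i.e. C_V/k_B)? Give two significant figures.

0.43

Eᵢ/kT = 0.2736, 2.881.
Z = Σ e^(−Eᵢ/kT) = e^(−0.2736) + e^(−2.881) = 0.7606 + 0.05608 = 0.8167.
⟨E⟩ = 0.01870 eV, ⟨E²⟩ = 0.001091 eV².
C_V/k_B = (⟨E²⟩ − ⟨E⟩²)/(kT)² = (0.001091 − 0.0003497)/0.001706 = 0.43.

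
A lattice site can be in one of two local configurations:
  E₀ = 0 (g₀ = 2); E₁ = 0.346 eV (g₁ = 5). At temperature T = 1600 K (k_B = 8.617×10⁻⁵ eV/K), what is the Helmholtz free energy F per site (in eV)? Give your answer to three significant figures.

-0.121 eV

k_BT = 8.617×10⁻⁵ × 1600 K = 0.13787 eV.
Eᵢ/kT = 0, 2.5096.
Z = Σ gᵢe^(−Eᵢ/kT) = 2·e^(−0) + 5·e^(−2.5096) = 2.0000 + 0.40650 = 2.4065.
F = −kT ln Z = −0.13787 × ln(2.4065) = −0.13787 × 0.87817 = -0.121 eV.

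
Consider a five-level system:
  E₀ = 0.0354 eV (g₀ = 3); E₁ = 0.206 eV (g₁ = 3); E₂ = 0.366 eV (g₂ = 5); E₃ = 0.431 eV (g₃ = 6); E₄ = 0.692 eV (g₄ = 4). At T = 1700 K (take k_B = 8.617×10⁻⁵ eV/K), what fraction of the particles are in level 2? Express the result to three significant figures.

0.107

k_BT = 8.617×10⁻⁵ × 1700 K = 0.14649 eV.
Eᵢ/kT = 0.24165, 1.4062, 2.4985, 2.9422, 4.7239.
Z = Σ gᵢe^(−Eᵢ/kT) = 3·e^(−0.24165) + 3·e^(−1.4062) + 5·e^(−2.4985) + 6·e^(−2.9422) + 4·e^(−4.7239) = 2.3560 + 0.73522 + 0.41104 + 0.31650 + 0.035522 = 3.8543.
P₂ = g₂ e^(−E₂/kT) / Z = 0.41104/3.8543 = 0.107.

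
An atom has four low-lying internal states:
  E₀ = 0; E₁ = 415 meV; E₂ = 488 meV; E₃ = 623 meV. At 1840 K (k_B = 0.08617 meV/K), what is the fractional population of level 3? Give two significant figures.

0.017

k_BT = 0.08617 × 1840 K = 158.6 meV.
Eᵢ/kT = 0, 2.617, 3.077, 3.928.
Z = Σ e^(−Eᵢ/kT) = e^(−0) + e^(−2.617) + e^(−3.077) + e^(−3.928) = 1.000 + 0.07302 + 0.04610 + 0.01968 = 1.139.
P₃ = e^(−E₃/kT) / Z = 0.01968/1.139 = 0.017.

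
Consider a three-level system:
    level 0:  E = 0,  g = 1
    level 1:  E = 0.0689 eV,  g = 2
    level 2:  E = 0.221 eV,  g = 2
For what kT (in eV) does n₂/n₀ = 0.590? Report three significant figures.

n₂/n₀ = (g₂/g₀) exp[−(E₂−E₀)/kT] = 0.590.
⇒ (E₂−E₀)/kT = ln((2/1)/0.590) = ln(3.3898) = 1.2208.
kT = 0.221 eV / 1.2208 = 0.181 eV.

0.181 eV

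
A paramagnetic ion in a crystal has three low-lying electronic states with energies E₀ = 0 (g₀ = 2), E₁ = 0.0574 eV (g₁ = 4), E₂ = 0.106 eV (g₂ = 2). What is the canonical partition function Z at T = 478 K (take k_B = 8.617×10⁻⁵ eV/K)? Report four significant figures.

Z = 3.145

k_BT = 8.617×10⁻⁵ × 478 K = 0.0411893 eV.
Eᵢ/kT = 0, 1.39357, 2.57348.
Z = Σ gᵢe^(−Eᵢ/kT) = 2·e^(−0) + 4·e^(−1.39357) + 2·e^(−2.57348) = 2.00000 + 0.992751 + 0.152539 = 3.14529.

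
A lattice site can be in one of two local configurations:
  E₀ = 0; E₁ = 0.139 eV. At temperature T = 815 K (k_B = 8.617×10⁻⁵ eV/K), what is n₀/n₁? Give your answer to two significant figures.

k_BT = 8.617×10⁻⁵ × 815 K = 0.07023 eV.
n₀/n₁ = exp[−(E₀−E₁)/kT] = exp(−(-0.139 eV)/(0.07023 eV)) = exp(1.979) = 7.2.

7.2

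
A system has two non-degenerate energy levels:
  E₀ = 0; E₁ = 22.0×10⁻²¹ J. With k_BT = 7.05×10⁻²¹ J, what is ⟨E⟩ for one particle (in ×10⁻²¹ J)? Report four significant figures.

0.9299 ×10⁻²¹ J

Eᵢ/kT = 0, 3.12057.
Z = Σ e^(−Eᵢ/kT) = e^(−0) + e^(−3.12057) = 1.00000 + 0.0441320 = 1.04413.
⟨E⟩ = Σ Eᵢ e^(−Eᵢ/kT) / Z = (0·1.00000 + 22.0·0.0441320) / 1.04413 = 0.9299 ×10⁻²¹ J.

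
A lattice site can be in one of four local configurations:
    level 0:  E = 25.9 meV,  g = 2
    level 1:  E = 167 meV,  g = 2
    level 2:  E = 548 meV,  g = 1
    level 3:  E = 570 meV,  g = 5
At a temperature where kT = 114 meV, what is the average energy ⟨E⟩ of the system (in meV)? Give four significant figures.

Eᵢ/kT = 0.227193, 1.46491, 4.80702, 5.00000.
Z = Σ gᵢe^(−Eᵢ/kT) = 2·e^(−0.227193) + 2·e^(−1.46491) + 1·e^(−4.80702) + 5·e^(−5.00000) = 1.59353 + 0.462198 + 0.00817218 + 0.0336897 = 2.09759.
⟨E⟩ = Σ Eᵢ gᵢe^(−Eᵢ/kT) / Z = (25.9·1.59353 + 167·0.462198 + 548·0.00817218 + 570·0.0336897) / 2.09759 = 67.76 meV.

67.76 meV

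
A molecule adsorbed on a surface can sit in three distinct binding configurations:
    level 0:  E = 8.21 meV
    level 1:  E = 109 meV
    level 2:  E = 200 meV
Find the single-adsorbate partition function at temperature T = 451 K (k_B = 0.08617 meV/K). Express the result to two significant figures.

Z = 0.88

k_BT = 0.08617 × 451 K = 38.86 meV.
Eᵢ/kT = 0.2113, 2.805, 5.147.
Z = Σ e^(−Eᵢ/kT) = e^(−0.2113) + e^(−2.805) + e^(−5.147) = 0.8095 + 0.06051 + 0.005817 = 0.8758.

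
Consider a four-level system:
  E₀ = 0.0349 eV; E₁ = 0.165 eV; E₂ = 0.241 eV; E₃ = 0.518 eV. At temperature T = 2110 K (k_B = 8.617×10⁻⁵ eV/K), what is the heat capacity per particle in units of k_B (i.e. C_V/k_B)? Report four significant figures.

0.3868

k_BT = 8.617×10⁻⁵ × 2110 K = 0.181819 eV.
Eᵢ/kT = 0.191949, 0.907496, 1.32549, 2.84899.
Z = Σ e^(−Eᵢ/kT) = e^(−0.191949) + e^(−0.907496) + e^(−1.32549) + e^(−2.84899) = 0.825349 + 0.403533 + 0.265673 + 0.0579028 = 1.55246.
⟨E⟩ = 0.122005 eV, ⟨E²⟩ = 0.0276714 eV².
C_V/k_B = (⟨E²⟩ − ⟨E⟩²)/(kT)² = (0.0276714 − 0.0148852)/0.0330581 = 0.3868.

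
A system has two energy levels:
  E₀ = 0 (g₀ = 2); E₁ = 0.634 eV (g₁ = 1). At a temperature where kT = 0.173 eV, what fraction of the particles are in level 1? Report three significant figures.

0.0126

Eᵢ/kT = 0, 3.6647.
Z = Σ gᵢe^(−Eᵢ/kT) = 2·e^(−0) + 1·e^(−3.6647) = 2.0000 + 0.025612 = 2.0256.
P₁ = g₁ e^(−E₁/kT) / Z = 0.025612/2.0256 = 0.0126.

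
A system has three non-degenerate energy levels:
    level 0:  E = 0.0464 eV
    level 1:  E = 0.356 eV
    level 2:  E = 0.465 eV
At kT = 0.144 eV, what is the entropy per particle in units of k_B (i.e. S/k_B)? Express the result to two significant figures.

Eᵢ/kT = 0.3222, 2.472, 3.229.
Z = Σ e^(−Eᵢ/kT) = e^(−0.3222) + e^(−2.472) + e^(−3.229) = 0.7246 + 0.08442 + 0.03960 = 0.8486.
⟨E⟩ = Σ EᵢPᵢ = 0.09673 eV.
S/k_B = ln Z + ⟨E⟩/kT = ln(0.8486) + 0.09673/0.144 = -0.1642 + 0.6717 = 0.51.

0.51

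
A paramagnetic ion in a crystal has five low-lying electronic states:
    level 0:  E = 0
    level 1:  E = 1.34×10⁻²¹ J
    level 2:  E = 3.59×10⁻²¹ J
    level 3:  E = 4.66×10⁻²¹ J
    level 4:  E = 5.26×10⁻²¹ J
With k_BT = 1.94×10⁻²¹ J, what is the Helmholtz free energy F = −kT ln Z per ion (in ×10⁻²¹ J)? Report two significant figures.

Eᵢ/kT = 0, 0.6907, 1.851, 2.402, 2.711.
Z = Σ e^(−Eᵢ/kT) = e^(−0) + e^(−0.6907) + e^(−1.851) + e^(−2.402) + e^(−2.711) = 1.000 + 0.5012 + 0.1571 + 0.09054 + 0.06647 = 1.815.
F = −kT ln Z = −1.94 × ln(1.815) = −1.94 × 0.5961 = -1.2 ×10⁻²¹ J.

-1.2 ×10⁻²¹ J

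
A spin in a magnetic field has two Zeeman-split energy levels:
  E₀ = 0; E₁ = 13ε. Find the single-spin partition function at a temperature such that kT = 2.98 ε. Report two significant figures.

Z = 1.0

Eᵢ/kT = 0, 4.362.
Z = Σ e^(−Eᵢ/kT) = e^(−0) + e^(−4.362) = 1.000 + 0.01275 = 1.013.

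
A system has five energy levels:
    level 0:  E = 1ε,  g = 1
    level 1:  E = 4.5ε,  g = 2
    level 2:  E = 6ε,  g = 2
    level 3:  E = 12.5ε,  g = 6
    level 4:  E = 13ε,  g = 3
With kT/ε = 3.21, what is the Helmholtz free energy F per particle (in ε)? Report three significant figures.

-1.72 ε

Eᵢ/kT = 0.31153, 1.4019, 1.8692, 3.8941, 4.0498.
Z = Σ gᵢe^(−Eᵢ/kT) = 1·e^(−0.31153) + 2·e^(−1.4019) + 2·e^(−1.8692) + 6·e^(−3.8941) + 3·e^(−4.0498) = 0.73233 + 0.49226 + 0.30849 + 0.12217 + 0.052278 = 1.7075.
F = −kT ln Z = −3.21 × ln(1.7075) = −3.21 × 0.53503 = -1.72 ε.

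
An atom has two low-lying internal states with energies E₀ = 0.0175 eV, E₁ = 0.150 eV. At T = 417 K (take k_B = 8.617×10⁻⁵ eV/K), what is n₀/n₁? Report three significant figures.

39.9

k_BT = 8.617×10⁻⁵ × 417 K = 0.035933 eV.
n₀/n₁ = exp[−(E₀−E₁)/kT] = exp(−(-0.1325 eV)/(0.035933 eV)) = exp(3.6874) = 39.9.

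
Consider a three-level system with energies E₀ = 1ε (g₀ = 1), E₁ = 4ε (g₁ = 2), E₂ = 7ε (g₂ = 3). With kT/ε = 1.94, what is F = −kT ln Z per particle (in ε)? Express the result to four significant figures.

0.1346 ε

Eᵢ/kT = 0.515464, 2.06186, 3.60825.
Z = Σ gᵢe^(−Eᵢ/kT) = 1·e^(−0.515464) + 2·e^(−2.06186) + 3·e^(−3.60825) = 0.597223 + 0.254434 + 0.0812977 = 0.932955.
F = −kT ln Z = −1.94 × ln(0.932955) = −1.94 × -0.0693983 = 0.1346 ε.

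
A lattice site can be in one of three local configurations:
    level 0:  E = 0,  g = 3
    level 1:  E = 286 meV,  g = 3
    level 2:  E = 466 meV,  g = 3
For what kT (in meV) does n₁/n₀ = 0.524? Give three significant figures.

n₁/n₀ = (g₁/g₀) exp[−(E₁−E₀)/kT] = 0.524.
⇒ (E₁−E₀)/kT = ln((3/3)/0.524) = ln(1.9084) = 0.64627.
kT = 286 meV / 0.64627 = 443 meV.

443 meV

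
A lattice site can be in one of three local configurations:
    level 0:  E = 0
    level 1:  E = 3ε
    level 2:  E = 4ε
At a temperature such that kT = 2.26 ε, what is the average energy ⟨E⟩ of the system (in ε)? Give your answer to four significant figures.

1.029 ε

Eᵢ/kT = 0, 1.32743, 1.76991.
Z = Σ e^(−Eᵢ/kT) = e^(−0) + e^(−1.32743) + e^(−1.76991) = 1.00000 + 0.265158 + 0.170348 = 1.43551.
⟨E⟩ = Σ Eᵢ e^(−Eᵢ/kT) / Z = (0·1.00000 + 3·0.265158 + 4·0.170348) / 1.43551 = 1.029 ε.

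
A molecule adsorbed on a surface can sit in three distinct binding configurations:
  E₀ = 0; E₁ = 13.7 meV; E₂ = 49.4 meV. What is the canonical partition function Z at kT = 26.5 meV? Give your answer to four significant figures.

Eᵢ/kT = 0, 0.516981, 1.86415.
Z = Σ e^(−Eᵢ/kT) = e^(−0) + e^(−0.516981) + e^(−1.86415) = 1.00000 + 0.596318 + 0.155028 = 1.75135.

Z = 1.751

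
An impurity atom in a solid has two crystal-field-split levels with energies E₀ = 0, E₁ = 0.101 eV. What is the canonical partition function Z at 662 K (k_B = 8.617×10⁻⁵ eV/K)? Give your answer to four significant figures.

Z = 1.170

k_BT = 8.617×10⁻⁵ × 662 K = 0.0570445 eV.
Eᵢ/kT = 0, 1.77055.
Z = Σ e^(−Eᵢ/kT) = e^(−0) + e^(−1.77055) = 1.00000 + 0.170239 = 1.17024.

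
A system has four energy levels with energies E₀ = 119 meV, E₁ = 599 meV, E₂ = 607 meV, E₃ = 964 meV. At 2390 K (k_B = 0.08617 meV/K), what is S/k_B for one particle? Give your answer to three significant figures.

0.616

k_BT = 0.08617 × 2390 K = 205.95 meV.
Eᵢ/kT = 0.57781, 2.9085, 2.9473, 4.6807.
Z = Σ e^(−Eᵢ/kT) = e^(−0.57781) + e^(−2.9085) + e^(−2.9473) + e^(−4.6807) = 0.56113 + 0.054558 + 0.052481 + 0.0092725 = 0.67744.
⟨E⟩ = Σ EᵢPᵢ = 207.03 meV.
S/k_B = ln Z + ⟨E⟩/kT = ln(0.67744) + 207.03/205.95 = -0.38943 + 1.0052 = 0.616.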